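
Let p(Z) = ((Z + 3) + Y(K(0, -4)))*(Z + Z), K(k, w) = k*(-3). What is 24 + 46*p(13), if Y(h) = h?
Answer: 19160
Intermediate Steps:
K(k, w) = -3*k
p(Z) = 2*Z*(3 + Z) (p(Z) = ((Z + 3) - 3*0)*(Z + Z) = ((3 + Z) + 0)*(2*Z) = (3 + Z)*(2*Z) = 2*Z*(3 + Z))
24 + 46*p(13) = 24 + 46*(2*13*(3 + 13)) = 24 + 46*(2*13*16) = 24 + 46*416 = 24 + 19136 = 19160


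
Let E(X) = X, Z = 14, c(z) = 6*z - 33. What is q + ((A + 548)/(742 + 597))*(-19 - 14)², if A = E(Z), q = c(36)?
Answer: 857055/1339 ≈ 640.07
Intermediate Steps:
c(z) = -33 + 6*z
q = 183 (q = -33 + 6*36 = -33 + 216 = 183)
A = 14
q + ((A + 548)/(742 + 597))*(-19 - 14)² = 183 + ((14 + 548)/(742 + 597))*(-19 - 14)² = 183 + (562/1339)*(-33)² = 183 + (562*(1/1339))*1089 = 183 + (562/1339)*1089 = 183 + 612018/1339 = 857055/1339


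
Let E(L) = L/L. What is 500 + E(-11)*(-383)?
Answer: 117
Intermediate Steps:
E(L) = 1
500 + E(-11)*(-383) = 500 + 1*(-383) = 500 - 383 = 117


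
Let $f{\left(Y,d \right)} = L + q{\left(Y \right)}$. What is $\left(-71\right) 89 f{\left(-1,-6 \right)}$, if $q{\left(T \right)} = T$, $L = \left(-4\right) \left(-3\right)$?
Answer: $-69509$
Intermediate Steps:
$L = 12$
$f{\left(Y,d \right)} = 12 + Y$
$\left(-71\right) 89 f{\left(-1,-6 \right)} = \left(-71\right) 89 \left(12 - 1\right) = \left(-6319\right) 11 = -69509$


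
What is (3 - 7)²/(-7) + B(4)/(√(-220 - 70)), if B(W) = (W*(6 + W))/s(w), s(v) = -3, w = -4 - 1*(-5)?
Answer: -16/7 + 4*I*√290/87 ≈ -2.2857 + 0.78296*I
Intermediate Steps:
w = 1 (w = -4 + 5 = 1)
B(W) = -W*(6 + W)/3 (B(W) = (W*(6 + W))/(-3) = (W*(6 + W))*(-⅓) = -W*(6 + W)/3)
(3 - 7)²/(-7) + B(4)/(√(-220 - 70)) = (3 - 7)²/(-7) + (-⅓*4*(6 + 4))/(√(-220 - 70)) = (-4)²*(-⅐) + (-⅓*4*10)/(√(-290)) = 16*(-⅐) - 40*(-I*√290/290)/3 = -16/7 - (-4)*I*√290/87 = -16/7 + 4*I*√290/87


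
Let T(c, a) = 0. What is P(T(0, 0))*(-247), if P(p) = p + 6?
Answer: -1482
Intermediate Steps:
P(p) = 6 + p
P(T(0, 0))*(-247) = (6 + 0)*(-247) = 6*(-247) = -1482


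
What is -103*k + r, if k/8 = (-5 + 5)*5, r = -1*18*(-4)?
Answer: 72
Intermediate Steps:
r = 72 (r = -18*(-4) = 72)
k = 0 (k = 8*((-5 + 5)*5) = 8*(0*5) = 8*0 = 0)
-103*k + r = -103*0 + 72 = 0 + 72 = 72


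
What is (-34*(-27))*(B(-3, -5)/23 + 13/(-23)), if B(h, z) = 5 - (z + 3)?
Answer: -5508/23 ≈ -239.48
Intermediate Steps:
B(h, z) = 2 - z (B(h, z) = 5 - (3 + z) = 5 + (-3 - z) = 2 - z)
(-34*(-27))*(B(-3, -5)/23 + 13/(-23)) = (-34*(-27))*((2 - 1*(-5))/23 + 13/(-23)) = 918*((2 + 5)*(1/23) + 13*(-1/23)) = 918*(7*(1/23) - 13/23) = 918*(7/23 - 13/23) = 918*(-6/23) = -5508/23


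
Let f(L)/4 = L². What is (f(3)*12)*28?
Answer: 12096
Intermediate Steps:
f(L) = 4*L²
(f(3)*12)*28 = ((4*3²)*12)*28 = ((4*9)*12)*28 = (36*12)*28 = 432*28 = 12096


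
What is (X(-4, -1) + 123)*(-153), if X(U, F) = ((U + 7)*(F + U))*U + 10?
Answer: -29529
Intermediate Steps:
X(U, F) = 10 + U*(7 + U)*(F + U) (X(U, F) = ((7 + U)*(F + U))*U + 10 = U*(7 + U)*(F + U) + 10 = 10 + U*(7 + U)*(F + U))
(X(-4, -1) + 123)*(-153) = ((10 + (-4)³ + 7*(-4)² - 1*(-4)² + 7*(-1)*(-4)) + 123)*(-153) = ((10 - 64 + 7*16 - 1*16 + 28) + 123)*(-153) = ((10 - 64 + 112 - 16 + 28) + 123)*(-153) = (70 + 123)*(-153) = 193*(-153) = -29529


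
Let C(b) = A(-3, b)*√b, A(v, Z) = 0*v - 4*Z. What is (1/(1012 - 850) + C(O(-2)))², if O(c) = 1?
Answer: 418609/26244 ≈ 15.951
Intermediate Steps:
A(v, Z) = -4*Z (A(v, Z) = 0 - 4*Z = -4*Z)
C(b) = -4*b^(3/2) (C(b) = (-4*b)*√b = -4*b^(3/2))
(1/(1012 - 850) + C(O(-2)))² = (1/(1012 - 850) - 4*1^(3/2))² = (1/162 - 4*1)² = (1/162 - 4)² = (-647/162)² = 418609/26244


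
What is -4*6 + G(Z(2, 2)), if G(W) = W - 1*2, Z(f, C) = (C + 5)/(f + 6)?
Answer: -201/8 ≈ -25.125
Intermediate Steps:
Z(f, C) = (5 + C)/(6 + f)
G(W) = -2 + W (G(W) = W - 2 = -2 + W)
-4*6 + G(Z(2, 2)) = -4*6 + (-2 + (5 + 2)/(6 + 2)) = -24 + (-2 + 7/8) = -24 - 9/8 = -201/8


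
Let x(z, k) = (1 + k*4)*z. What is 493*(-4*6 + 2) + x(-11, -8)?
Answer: -10505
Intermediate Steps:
x(z, k) = z*(1 + 4*k) (x(z, k) = (1 + 4*k)*z = z*(1 + 4*k))
493*(-4*6 + 2) + x(-11, -8) = 493*(-4*6 + 2) - 11*(1 + 4*(-8)) = 493*(-24 + 2) - 11*(1 - 32) = 493*(-22) - 11*(-31) = -10846 + 341 = -10505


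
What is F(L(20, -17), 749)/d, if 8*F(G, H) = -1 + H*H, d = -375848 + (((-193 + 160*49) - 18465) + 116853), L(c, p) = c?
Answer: -70125/269813 ≈ -0.25990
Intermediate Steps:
d = -269813 (d = -375848 + (((-193 + 7840) - 18465) + 116853) = -375848 + ((7647 - 18465) + 116853) = -375848 + (-10818 + 116853) = -375848 + 106035 = -269813)
F(G, H) = -⅛ + H²/8 (F(G, H) = (-1 + H*H)/8 = (-1 + H²)/8 = -⅛ + H²/8)
F(L(20, -17), 749)/d = (-⅛ + (⅛)*749²)/(-269813) = (-⅛ + (⅛)*561001)*(-1/269813) = (-⅛ + 561001/8)*(-1/269813) = 70125*(-1/269813) = -70125/269813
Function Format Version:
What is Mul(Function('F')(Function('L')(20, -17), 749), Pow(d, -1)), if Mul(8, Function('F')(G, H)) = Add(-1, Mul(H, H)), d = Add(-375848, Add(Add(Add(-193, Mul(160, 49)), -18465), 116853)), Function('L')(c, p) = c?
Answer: Rational(-70125, 269813) ≈ -0.25990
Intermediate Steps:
d = -269813 (d = Add(-375848, Add(Add(Add(-193, 7840), -18465), 116853)) = Add(-375848, Add(Add(7647, -18465), 116853)) = Add(-375848, Add(-10818, 116853)) = Add(-375848, 106035) = -269813)
Function('F')(G, H) = Add(Rational(-1, 8), Mul(Rational(1, 8), Pow(H, 2))) (Function('F')(G, H) = Mul(Rational(1, 8), Add(-1, Mul(H, H))) = Mul(Rational(1, 8), Add(-1, Pow(H, 2))) = Add(Rational(-1, 8), Mul(Rational(1, 8), Pow(H, 2))))
Mul(Function('F')(Function('L')(20, -17), 749), Pow(d, -1)) = Mul(Add(Rational(-1, 8), Mul(Rational(1, 8), Pow(749, 2))), Pow(-269813, -1)) = Mul(Add(Rational(-1, 8), Mul(Rational(1, 8), 561001)), Rational(-1, 269813)) = Mul(Add(Rational(-1, 8), Rational(561001, 8)), Rational(-1, 269813)) = Mul(70125, Rational(-1, 269813)) = Rational(-70125, 269813)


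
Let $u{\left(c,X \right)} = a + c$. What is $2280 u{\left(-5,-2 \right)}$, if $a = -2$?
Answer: $-15960$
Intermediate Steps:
$u{\left(c,X \right)} = -2 + c$
$2280 u{\left(-5,-2 \right)} = 2280 \left(-2 - 5\right) = 2280 \left(-7\right) = -15960$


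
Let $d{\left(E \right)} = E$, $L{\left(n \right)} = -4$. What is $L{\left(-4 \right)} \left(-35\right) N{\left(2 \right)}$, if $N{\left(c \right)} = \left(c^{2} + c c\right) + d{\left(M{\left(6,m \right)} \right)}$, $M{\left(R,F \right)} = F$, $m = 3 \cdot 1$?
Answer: $1540$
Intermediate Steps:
$m = 3$
$N{\left(c \right)} = 3 + 2 c^{2}$ ($N{\left(c \right)} = \left(c^{2} + c c\right) + 3 = \left(c^{2} + c^{2}\right) + 3 = 2 c^{2} + 3 = 3 + 2 c^{2}$)
$L{\left(-4 \right)} \left(-35\right) N{\left(2 \right)} = \left(-4\right) \left(-35\right) \left(3 + 2 \cdot 2^{2}\right) = 140 \left(3 + 2 \cdot 4\right) = 140 \left(3 + 8\right) = 140 \cdot 11 = 1540$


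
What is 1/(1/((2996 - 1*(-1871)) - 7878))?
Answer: -3011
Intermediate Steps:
1/(1/((2996 - 1*(-1871)) - 7878)) = 1/(1/((2996 + 1871) - 7878)) = 1/(1/(4867 - 7878)) = 1/(1/(-3011)) = 1/(-1/3011) = -3011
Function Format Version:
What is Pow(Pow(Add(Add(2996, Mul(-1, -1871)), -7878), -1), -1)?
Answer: -3011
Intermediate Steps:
Pow(Pow(Add(Add(2996, Mul(-1, -1871)), -7878), -1), -1) = Pow(Pow(Add(Add(2996, 1871), -7878), -1), -1) = Pow(Pow(Add(4867, -7878), -1), -1) = Pow(Pow(-3011, -1), -1) = Pow(Rational(-1, 3011), -1) = -3011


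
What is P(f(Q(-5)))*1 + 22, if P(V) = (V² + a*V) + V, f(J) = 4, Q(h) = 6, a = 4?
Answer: 58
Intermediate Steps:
P(V) = V² + 5*V (P(V) = (V² + 4*V) + V = V² + 5*V)
P(f(Q(-5)))*1 + 22 = (4*(5 + 4))*1 + 22 = (4*9)*1 + 22 = 36*1 + 22 = 36 + 22 = 58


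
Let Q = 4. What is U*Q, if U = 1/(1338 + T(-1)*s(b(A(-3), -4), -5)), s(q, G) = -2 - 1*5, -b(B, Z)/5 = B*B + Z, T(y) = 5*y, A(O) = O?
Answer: 4/1373 ≈ 0.0029133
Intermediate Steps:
b(B, Z) = -5*Z - 5*B² (b(B, Z) = -5*(B*B + Z) = -5*(B² + Z) = -5*(Z + B²) = -5*Z - 5*B²)
s(q, G) = -7 (s(q, G) = -2 - 5 = -7)
U = 1/1373 (U = 1/(1338 + (5*(-1))*(-7)) = 1/(1338 - 5*(-7)) = 1/(1338 + 35) = 1/1373 ≈ 0.00072833)
U*Q = (1/1373)*4 = 4/1373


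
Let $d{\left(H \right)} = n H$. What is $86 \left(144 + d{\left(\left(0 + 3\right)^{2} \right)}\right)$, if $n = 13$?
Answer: $22446$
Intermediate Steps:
$d{\left(H \right)} = 13 H$
$86 \left(144 + d{\left(\left(0 + 3\right)^{2} \right)}\right) = 86 \left(144 + 13 \left(0 + 3\right)^{2}\right) = 86 \left(144 + 13 \cdot 3^{2}\right) = 86 \left(144 + 13 \cdot 9\right) = 86 \left(144 + 117\right) = 86 \cdot 261 = 22446$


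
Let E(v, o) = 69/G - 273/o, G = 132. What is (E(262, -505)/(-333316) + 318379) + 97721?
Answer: 3081753740448373/7406281520 ≈ 4.1610e+5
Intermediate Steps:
E(v, o) = 23/44 - 273/o (E(v, o) = 69/132 - 273/o = 69*(1/132) - 273/o = 23/44 - 273/o)
(E(262, -505)/(-333316) + 318379) + 97721 = ((23/44 - 273/(-505))/(-333316) + 318379) + 97721 = ((23/44 - 273*(-1/505))*(-1/333316) + 318379) + 97721 = ((23/44 + 273/505)*(-1/333316) + 318379) + 97721 = ((23627/22220)*(-1/333316) + 318379) + 97721 = (-23627/7406281520 + 318379) + 97721 = 2358004504032453/7406281520 + 97721 = 3081753740448373/7406281520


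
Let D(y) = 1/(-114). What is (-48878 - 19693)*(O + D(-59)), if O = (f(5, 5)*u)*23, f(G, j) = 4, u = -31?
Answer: 391130187/2 ≈ 1.9557e+8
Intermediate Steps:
D(y) = -1/114
O = -2852 (O = (4*(-31))*23 = -124*23 = -2852)
(-48878 - 19693)*(O + D(-59)) = (-48878 - 19693)*(-2852 - 1/114) = -68571*(-325129/114) = 391130187/2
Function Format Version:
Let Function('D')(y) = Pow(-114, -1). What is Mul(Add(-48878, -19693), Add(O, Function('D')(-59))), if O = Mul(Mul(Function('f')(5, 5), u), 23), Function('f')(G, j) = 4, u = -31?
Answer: Rational(391130187, 2) ≈ 1.9557e+8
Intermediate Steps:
Function('D')(y) = Rational(-1, 114)
O = -2852 (O = Mul(Mul(4, -31), 23) = Mul(-124, 23) = -2852)
Mul(Add(-48878, -19693), Add(O, Function('D')(-59))) = Mul(Add(-48878, -19693), Add(-2852, Rational(-1, 114))) = Mul(-68571, Rational(-325129, 114)) = Rational(391130187, 2)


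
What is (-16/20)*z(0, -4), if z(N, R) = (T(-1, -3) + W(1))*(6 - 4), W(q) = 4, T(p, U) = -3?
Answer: -8/5 ≈ -1.6000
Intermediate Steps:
z(N, R) = 2 (z(N, R) = (-3 + 4)*(6 - 4) = 1*2 = 2)
(-16/20)*z(0, -4) = (-16/20)*2 = ((1/20)*(-16))*2 = -4/5*2 = -8/5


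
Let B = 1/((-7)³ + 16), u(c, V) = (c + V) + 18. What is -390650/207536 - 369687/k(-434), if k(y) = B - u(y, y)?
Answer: -1799794278551/4120315976 ≈ -436.81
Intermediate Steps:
u(c, V) = 18 + V + c (u(c, V) = (V + c) + 18 = 18 + V + c)
B = -1/327 (B = 1/(-343 + 16) = 1/(-327) = -1/327 ≈ -0.0030581)
k(y) = -5887/327 - 2*y (k(y) = -1/327 - (18 + y + y) = -1/327 - (18 + 2*y) = -1/327 + (-18 - 2*y) = -5887/327 - 2*y)
-390650/207536 - 369687/k(-434) = -390650/207536 - 369687/(-5887/327 - 2*(-434)) = -390650*1/207536 - 369687/(-5887/327 + 868) = -195325/103768 - 369687/277949/327 = -195325/103768 - 369687*327/277949 = -195325/103768 - 120887649/277949 = -1799794278551/4120315976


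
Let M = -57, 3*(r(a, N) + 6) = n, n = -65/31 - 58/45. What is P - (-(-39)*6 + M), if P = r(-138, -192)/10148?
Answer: -7517110093/42469380 ≈ -177.00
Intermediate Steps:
n = -4723/1395 (n = -65*1/31 - 58*1/45 = -65/31 - 58/45 = -4723/1395 ≈ -3.3857)
r(a, N) = -29833/4185 (r(a, N) = -6 + (1/3)*(-4723/1395) = -6 - 4723/4185 = -29833/4185)
P = -29833/42469380 (P = -29833/4185/10148 = -29833/4185*1/10148 = -29833/42469380 ≈ -0.00070246)
P - (-(-39)*6 + M) = -29833/42469380 - (-(-39)*6 - 57) = -29833/42469380 - (-39*(-6) - 57) = -29833/42469380 - (234 - 57) = -29833/42469380 - 1*177 = -29833/42469380 - 177 = -7517110093/42469380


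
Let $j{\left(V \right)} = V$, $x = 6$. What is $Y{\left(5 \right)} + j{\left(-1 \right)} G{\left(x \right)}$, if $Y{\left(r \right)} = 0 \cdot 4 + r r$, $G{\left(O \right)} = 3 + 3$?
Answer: $19$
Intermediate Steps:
$G{\left(O \right)} = 6$
$Y{\left(r \right)} = r^{2}$ ($Y{\left(r \right)} = 0 + r^{2} = r^{2}$)
$Y{\left(5 \right)} + j{\left(-1 \right)} G{\left(x \right)} = 5^{2} - 6 = 25 - 6 = 19$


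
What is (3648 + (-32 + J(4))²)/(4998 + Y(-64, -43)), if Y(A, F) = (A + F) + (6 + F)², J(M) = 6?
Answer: 1081/1565 ≈ 0.69073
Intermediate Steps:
Y(A, F) = A + F + (6 + F)²
(3648 + (-32 + J(4))²)/(4998 + Y(-64, -43)) = (3648 + (-32 + 6)²)/(4998 + (-64 - 43 + (6 - 43)²)) = (3648 + (-26)²)/(4998 + (-64 - 43 + (-37)²)) = (3648 + 676)/(4998 + (-64 - 43 + 1369)) = 4324/(4998 + 1262) = 4324/6260 = 4324*(1/6260) = 1081/1565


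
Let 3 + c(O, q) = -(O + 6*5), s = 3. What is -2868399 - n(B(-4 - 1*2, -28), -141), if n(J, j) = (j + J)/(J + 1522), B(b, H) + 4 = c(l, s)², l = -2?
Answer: -7110761937/2479 ≈ -2.8684e+6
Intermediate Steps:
c(O, q) = -33 - O (c(O, q) = -3 - (O + 6*5) = -3 - (O + 30) = -3 - (30 + O) = -3 + (-30 - O) = -33 - O)
B(b, H) = 957 (B(b, H) = -4 + (-33 - 1*(-2))² = -4 + (-33 + 2)² = -4 + (-31)² = -4 + 961 = 957)
n(J, j) = (J + j)/(1522 + J)
-2868399 - n(B(-4 - 1*2, -28), -141) = -2868399 - (957 - 141)/(1522 + 957) = -2868399 - 816/2479 = -7110761937/2479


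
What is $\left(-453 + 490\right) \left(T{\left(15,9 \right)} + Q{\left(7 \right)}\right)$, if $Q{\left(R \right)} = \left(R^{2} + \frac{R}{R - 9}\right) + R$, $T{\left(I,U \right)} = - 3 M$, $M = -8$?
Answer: $\frac{5661}{2} \approx 2830.5$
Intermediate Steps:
$T{\left(I,U \right)} = 24$ ($T{\left(I,U \right)} = \left(-3\right) \left(-8\right) = 24$)
$Q{\left(R \right)} = R + R^{2} + \frac{R}{-9 + R}$ ($Q{\left(R \right)} = \left(R^{2} + \frac{R}{-9 + R}\right) + R = R + R^{2} + \frac{R}{-9 + R}$)
$\left(-453 + 490\right) \left(T{\left(15,9 \right)} + Q{\left(7 \right)}\right) = \left(-453 + 490\right) \left(24 + \frac{7 \left(-8 + 7^{2} - 56\right)}{-9 + 7}\right) = 37 \left(24 + \frac{7 \left(-8 + 49 - 56\right)}{-2}\right) = 37 \left(24 + 7 \left(- \frac{1}{2}\right) \left(-15\right)\right) = 37 \left(24 + \frac{105}{2}\right) = 37 \cdot \frac{153}{2} = \frac{5661}{2}$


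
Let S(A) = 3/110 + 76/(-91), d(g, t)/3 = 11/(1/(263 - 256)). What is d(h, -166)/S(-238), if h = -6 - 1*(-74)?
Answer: -2312310/8087 ≈ -285.93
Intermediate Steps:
h = 68 (h = -6 + 74 = 68)
d(g, t) = 231 (d(g, t) = 3*(11/(1/(263 - 256))) = 3*(11/(1/7)) = 3*(11/(⅐)) = 3*(11*7) = 3*77 = 231)
S(A) = -8087/10010 (S(A) = 3*(1/110) + 76*(-1/91) = 3/110 - 76/91 = -8087/10010)
d(h, -166)/S(-238) = 231/(-8087/10010) = 231*(-10010/8087) = -2312310/8087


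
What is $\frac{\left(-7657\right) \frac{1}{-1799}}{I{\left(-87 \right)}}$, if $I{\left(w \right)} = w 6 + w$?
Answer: $- \frac{7657}{1095591} \approx -0.0069889$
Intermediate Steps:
$I{\left(w \right)} = 7 w$ ($I{\left(w \right)} = 6 w + w = 7 w$)
$\frac{\left(-7657\right) \frac{1}{-1799}}{I{\left(-87 \right)}} = \frac{\left(-7657\right) \frac{1}{-1799}}{7 \left(-87\right)} = \frac{\left(-7657\right) \left(- \frac{1}{1799}\right)}{-609} = \frac{7657}{1799} \left(- \frac{1}{609}\right) = - \frac{7657}{1095591}$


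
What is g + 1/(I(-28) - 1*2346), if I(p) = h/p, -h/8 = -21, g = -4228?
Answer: -9944257/2352 ≈ -4228.0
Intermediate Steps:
h = 168 (h = -8*(-21) = 168)
I(p) = 168/p
g + 1/(I(-28) - 1*2346) = -4228 + 1/(168/(-28) - 1*2346) = -4228 + 1/(168*(-1/28) - 2346) = -4228 + 1/(-6 - 2346) = -4228 + 1/(-2352) = -4228 - 1/2352 = -9944257/2352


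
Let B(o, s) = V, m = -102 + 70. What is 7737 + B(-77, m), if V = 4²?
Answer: 7753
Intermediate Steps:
m = -32
V = 16
B(o, s) = 16
7737 + B(-77, m) = 7737 + 16 = 7753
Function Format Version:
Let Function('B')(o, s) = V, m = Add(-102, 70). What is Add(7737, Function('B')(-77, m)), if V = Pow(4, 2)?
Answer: 7753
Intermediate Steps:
m = -32
V = 16
Function('B')(o, s) = 16
Add(7737, Function('B')(-77, m)) = Add(7737, 16) = 7753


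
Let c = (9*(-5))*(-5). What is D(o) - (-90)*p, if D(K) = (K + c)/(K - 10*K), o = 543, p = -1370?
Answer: -200855956/1629 ≈ -1.2330e+5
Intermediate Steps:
c = 225 (c = -45*(-5) = 225)
D(K) = -(225 + K)/(9*K) (D(K) = (K + 225)/(K - 10*K) = (225 + K)/((-9*K)) = (225 + K)*(-1/(9*K)) = -(225 + K)/(9*K))
D(o) - (-90)*p = (1/9)*(-225 - 1*543)/543 - (-90)*(-1370) = (1/9)*(1/543)*(-225 - 543) - 1*123300 = (1/9)*(1/543)*(-768) - 123300 = -256/1629 - 123300 = -200855956/1629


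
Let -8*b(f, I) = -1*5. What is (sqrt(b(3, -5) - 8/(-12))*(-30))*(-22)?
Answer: 55*sqrt(186) ≈ 750.10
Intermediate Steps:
b(f, I) = 5/8 (b(f, I) = -(-1)*5/8 = -1/8*(-5) = 5/8)
(sqrt(b(3, -5) - 8/(-12))*(-30))*(-22) = (sqrt(5/8 - 8/(-12))*(-30))*(-22) = (sqrt(5/8 - 8*(-1/12))*(-30))*(-22) = (sqrt(5/8 + 2/3)*(-30))*(-22) = (sqrt(31/24)*(-30))*(-22) = ((sqrt(186)/12)*(-30))*(-22) = -5*sqrt(186)/2*(-22) = 55*sqrt(186)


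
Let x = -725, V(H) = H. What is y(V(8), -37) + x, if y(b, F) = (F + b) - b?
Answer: -762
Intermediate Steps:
y(b, F) = F
y(V(8), -37) + x = -37 - 725 = -762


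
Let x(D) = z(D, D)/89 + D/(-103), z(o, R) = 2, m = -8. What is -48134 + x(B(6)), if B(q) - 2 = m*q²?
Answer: -441218718/9167 ≈ -48131.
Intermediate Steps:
B(q) = 2 - 8*q²
x(D) = 2/89 - D/103 (x(D) = 2/89 + D/(-103) = 2*(1/89) + D*(-1/103) = 2/89 - D/103)
-48134 + x(B(6)) = -48134 + (2/89 - (2 - 8*6²)/103) = -48134 + (2/89 - (2 - 8*36)/103) = -48134 + (2/89 - (2 - 288)/103) = -48134 + (2/89 - 1/103*(-286)) = -48134 + (2/89 + 286/103) = -48134 + 25660/9167 = -441218718/9167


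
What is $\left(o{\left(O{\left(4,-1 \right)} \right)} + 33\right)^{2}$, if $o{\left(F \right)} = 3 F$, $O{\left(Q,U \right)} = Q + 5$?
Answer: $3600$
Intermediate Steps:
$O{\left(Q,U \right)} = 5 + Q$
$\left(o{\left(O{\left(4,-1 \right)} \right)} + 33\right)^{2} = \left(3 \left(5 + 4\right) + 33\right)^{2} = \left(3 \cdot 9 + 33\right)^{2} = \left(27 + 33\right)^{2} = 60^{2} = 3600$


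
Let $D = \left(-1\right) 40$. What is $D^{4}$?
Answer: $2560000$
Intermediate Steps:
$D = -40$
$D^{4} = \left(-40\right)^{4} = 2560000$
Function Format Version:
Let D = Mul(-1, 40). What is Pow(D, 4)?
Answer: 2560000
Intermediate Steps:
D = -40
Pow(D, 4) = Pow(-40, 4) = 2560000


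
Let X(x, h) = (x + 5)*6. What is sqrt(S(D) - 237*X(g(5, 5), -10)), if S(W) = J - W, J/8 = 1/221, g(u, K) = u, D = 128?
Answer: 10*I*sqrt(7007689)/221 ≈ 119.78*I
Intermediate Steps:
X(x, h) = 30 + 6*x (X(x, h) = (5 + x)*6 = 30 + 6*x)
J = 8/221 ≈ 0.036199
S(W) = 8/221 - W
sqrt(S(D) - 237*X(g(5, 5), -10)) = sqrt((8/221 - 1*128) - 237*(30 + 6*5)) = sqrt((8/221 - 128) - 237*(30 + 30)) = sqrt(-28280/221 - 237*60) = sqrt(-28280/221 - 14220) = sqrt(-3170900/221) = 10*I*sqrt(7007689)/221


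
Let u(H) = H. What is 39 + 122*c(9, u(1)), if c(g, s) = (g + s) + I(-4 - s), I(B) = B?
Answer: 649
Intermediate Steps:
c(g, s) = -4 + g (c(g, s) = (g + s) + (-4 - s) = -4 + g)
39 + 122*c(9, u(1)) = 39 + 122*(-4 + 9) = 39 + 122*5 = 39 + 610 = 649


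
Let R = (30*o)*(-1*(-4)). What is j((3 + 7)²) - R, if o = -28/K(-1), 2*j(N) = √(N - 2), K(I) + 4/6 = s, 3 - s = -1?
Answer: 1008 + 7*√2/2 ≈ 1013.0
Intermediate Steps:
s = 4 (s = 3 - 1*(-1) = 3 + 1 = 4)
K(I) = 10/3 (K(I) = -⅔ + 4 = 10/3)
j(N) = √(-2 + N)/2 (j(N) = √(N - 2)/2 = √(-2 + N)/2)
o = -42/5 (o = -28/10/3 = -28*3/10 = -42/5 ≈ -8.4000)
R = -1008 (R = (30*(-42/5))*(-1*(-4)) = -252*4 = -1008)
j((3 + 7)²) - R = √(-2 + (3 + 7)²)/2 - 1*(-1008) = √(-2 + 10²)/2 + 1008 = √(-2 + 100)/2 + 1008 = √98/2 + 1008 = (7*√2)/2 + 1008 = 7*√2/2 + 1008 = 1008 + 7*√2/2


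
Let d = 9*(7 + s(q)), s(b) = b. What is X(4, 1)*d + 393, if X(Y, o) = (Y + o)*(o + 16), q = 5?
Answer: 9573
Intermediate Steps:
d = 108 (d = 9*(7 + 5) = 9*12 = 108)
X(Y, o) = (16 + o)*(Y + o) (X(Y, o) = (Y + o)*(16 + o) = (16 + o)*(Y + o))
X(4, 1)*d + 393 = (1² + 16*4 + 16*1 + 4*1)*108 + 393 = (1 + 64 + 16 + 4)*108 + 393 = 85*108 + 393 = 9180 + 393 = 9573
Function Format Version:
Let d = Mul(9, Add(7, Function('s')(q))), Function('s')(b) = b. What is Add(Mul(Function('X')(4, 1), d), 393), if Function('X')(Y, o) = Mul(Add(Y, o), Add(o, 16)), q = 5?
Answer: 9573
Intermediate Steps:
d = 108 (d = Mul(9, Add(7, 5)) = Mul(9, 12) = 108)
Function('X')(Y, o) = Mul(Add(16, o), Add(Y, o)) (Function('X')(Y, o) = Mul(Add(Y, o), Add(16, o)) = Mul(Add(16, o), Add(Y, o)))
Add(Mul(Function('X')(4, 1), d), 393) = Add(Mul(Add(Pow(1, 2), Mul(16, 4), Mul(16, 1), Mul(4, 1)), 108), 393) = Add(Mul(Add(1, 64, 16, 4), 108), 393) = Add(Mul(85, 108), 393) = Add(9180, 393) = 9573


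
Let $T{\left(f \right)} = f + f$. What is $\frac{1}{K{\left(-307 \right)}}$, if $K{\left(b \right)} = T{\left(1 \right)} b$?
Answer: $- \frac{1}{614} \approx -0.0016287$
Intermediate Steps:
$T{\left(f \right)} = 2 f$
$K{\left(b \right)} = 2 b$ ($K{\left(b \right)} = 2 \cdot 1 b = 2 b$)
$\frac{1}{K{\left(-307 \right)}} = \frac{1}{2 \left(-307\right)} = \frac{1}{-614} = - \frac{1}{614}$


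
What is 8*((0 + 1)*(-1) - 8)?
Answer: -72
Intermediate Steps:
8*((0 + 1)*(-1) - 8) = 8*(1*(-1) - 8) = 8*(-1 - 8) = 8*(-9) = -72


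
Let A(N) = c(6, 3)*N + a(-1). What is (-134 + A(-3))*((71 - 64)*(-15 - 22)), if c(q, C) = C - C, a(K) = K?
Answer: 34965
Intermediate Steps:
c(q, C) = 0
A(N) = -1 (A(N) = 0*N - 1 = 0 - 1 = -1)
(-134 + A(-3))*((71 - 64)*(-15 - 22)) = (-134 - 1)*((71 - 64)*(-15 - 22)) = -945*(-37) = -135*(-259) = 34965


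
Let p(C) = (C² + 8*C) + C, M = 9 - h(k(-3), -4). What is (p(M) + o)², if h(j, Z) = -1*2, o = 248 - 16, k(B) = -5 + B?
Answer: 204304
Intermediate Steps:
o = 232
h(j, Z) = -2
M = 11 (M = 9 - 1*(-2) = 9 + 2 = 11)
p(C) = C² + 9*C
(p(M) + o)² = (11*(9 + 11) + 232)² = (11*20 + 232)² = (220 + 232)² = 452² = 204304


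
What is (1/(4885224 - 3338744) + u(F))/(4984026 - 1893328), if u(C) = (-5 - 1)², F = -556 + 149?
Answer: 55673281/4779702643040 ≈ 1.1648e-5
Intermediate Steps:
F = -407
u(C) = 36 (u(C) = (-6)² = 36)
(1/(4885224 - 3338744) + u(F))/(4984026 - 1893328) = (1/(4885224 - 3338744) + 36)/(4984026 - 1893328) = (1/1546480 + 36)/3090698 = (1/1546480 + 36)*(1/3090698) = (55673281/1546480)*(1/3090698) = 55673281/4779702643040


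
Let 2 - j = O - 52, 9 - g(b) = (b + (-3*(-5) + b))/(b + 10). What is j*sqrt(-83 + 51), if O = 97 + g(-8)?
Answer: -210*I*sqrt(2) ≈ -296.98*I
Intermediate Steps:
g(b) = 9 - (15 + 2*b)/(10 + b) (g(b) = 9 - (b + (-3*(-5) + b))/(b + 10) = 9 - (b + (15 + b))/(10 + b) = 9 - (15 + 2*b)/(10 + b))
O = 213/2 (O = 97 + (75 + 7*(-8))/(10 - 8) = 97 + (75 - 56)/2 = 97 + (1/2)*19 = 97 + 19/2 = 213/2 ≈ 106.50)
j = -105/2 (j = 2 - (213/2 - 52) = 2 - 1*109/2 = 2 - 109/2 = -105/2 ≈ -52.500)
j*sqrt(-83 + 51) = -105*sqrt(-83 + 51)/2 = -210*I*sqrt(2)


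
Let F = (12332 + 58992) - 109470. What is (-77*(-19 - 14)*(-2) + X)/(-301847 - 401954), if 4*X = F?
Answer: 29237/1407602 ≈ 0.020771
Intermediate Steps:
F = -38146 (F = 71324 - 109470 = -38146)
X = -19073/2 (X = (¼)*(-38146) = -19073/2 ≈ -9536.5)
(-77*(-19 - 14)*(-2) + X)/(-301847 - 401954) = (-77*(-19 - 14)*(-2) - 19073/2)/(-301847 - 401954) = (-77*(-33)*(-2) - 19073/2)/(-703801) = (2541*(-2) - 19073/2)*(-1/703801) = (-5082 - 19073/2)*(-1/703801) = -29237/2*(-1/703801) = 29237/1407602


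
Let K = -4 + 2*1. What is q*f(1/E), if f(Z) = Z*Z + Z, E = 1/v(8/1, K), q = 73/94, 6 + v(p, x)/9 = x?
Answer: 186588/47 ≈ 3970.0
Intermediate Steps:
K = -2 (K = -4 + 2 = -2)
v(p, x) = -54 + 9*x
q = 73/94 (q = 73*(1/94) = 73/94 ≈ 0.77660)
E = -1/72 (E = 1/(-54 + 9*(-2)) = 1/(-54 - 18) = 1/(-72) = -1/72 ≈ -0.013889)
f(Z) = Z + Z**2 (f(Z) = Z**2 + Z = Z + Z**2)
q*f(1/E) = 73*((1 + 1/(-1/72))/(-1/72))/94 = 73*(-72*(1 - 72))/94 = 73*(-72*(-71))/94 = (73/94)*5112 = 186588/47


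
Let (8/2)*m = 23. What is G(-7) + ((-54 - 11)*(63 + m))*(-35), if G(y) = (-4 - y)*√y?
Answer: 625625/4 + 3*I*√7 ≈ 1.5641e+5 + 7.9373*I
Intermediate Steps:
G(y) = √y*(-4 - y)
m = 23/4 (m = (¼)*23 = 23/4 ≈ 5.7500)
G(-7) + ((-54 - 11)*(63 + m))*(-35) = √(-7)*(-4 - 1*(-7)) + ((-54 - 11)*(63 + 23/4))*(-35) = (I*√7)*(-4 + 7) - 65*275/4*(-35) = (I*√7)*3 - 17875/4*(-35) = 3*I*√7 + 625625/4 = 625625/4 + 3*I*√7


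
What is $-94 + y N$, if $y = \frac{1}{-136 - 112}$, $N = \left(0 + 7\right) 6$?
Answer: $- \frac{11677}{124} \approx -94.169$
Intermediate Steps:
$N = 42$ ($N = 7 \cdot 6 = 42$)
$y = - \frac{1}{248}$ ($y = \frac{1}{-248} = - \frac{1}{248} \approx -0.0040323$)
$-94 + y N = -94 - \frac{21}{124} = - \frac{11677}{124}$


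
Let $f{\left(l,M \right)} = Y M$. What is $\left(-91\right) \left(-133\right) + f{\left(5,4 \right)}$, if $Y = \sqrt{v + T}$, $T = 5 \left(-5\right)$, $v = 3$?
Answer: $12103 + 4 i \sqrt{22} \approx 12103.0 + 18.762 i$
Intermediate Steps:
$T = -25$
$Y = i \sqrt{22}$ ($Y = \sqrt{3 - 25} = \sqrt{-22} = i \sqrt{22} \approx 4.6904 i$)
$f{\left(l,M \right)} = i M \sqrt{22}$ ($f{\left(l,M \right)} = i \sqrt{22} M = i M \sqrt{22}$)
$\left(-91\right) \left(-133\right) + f{\left(5,4 \right)} = \left(-91\right) \left(-133\right) + i 4 \sqrt{22} = 12103 + 4 i \sqrt{22}$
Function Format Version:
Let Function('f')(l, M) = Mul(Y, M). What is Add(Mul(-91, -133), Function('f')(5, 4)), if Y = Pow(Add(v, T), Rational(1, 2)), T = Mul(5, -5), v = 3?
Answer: Add(12103, Mul(4, I, Pow(22, Rational(1, 2)))) ≈ Add(12103., Mul(18.762, I))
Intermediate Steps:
T = -25
Y = Mul(I, Pow(22, Rational(1, 2))) (Y = Pow(Add(3, -25), Rational(1, 2)) = Pow(-22, Rational(1, 2)) = Mul(I, Pow(22, Rational(1, 2))) ≈ Mul(4.6904, I))
Function('f')(l, M) = Mul(I, M, Pow(22, Rational(1, 2))) (Function('f')(l, M) = Mul(Mul(I, Pow(22, Rational(1, 2))), M) = Mul(I, M, Pow(22, Rational(1, 2))))
Add(Mul(-91, -133), Function('f')(5, 4)) = Add(Mul(-91, -133), Mul(I, 4, Pow(22, Rational(1, 2)))) = Add(12103, Mul(4, I, Pow(22, Rational(1, 2))))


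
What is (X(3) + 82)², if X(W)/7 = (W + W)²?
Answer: 111556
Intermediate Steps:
X(W) = 28*W² (X(W) = 7*(W + W)² = 7*(2*W)² = 7*(4*W²) = 28*W²)
(X(3) + 82)² = (28*3² + 82)² = (28*9 + 82)² = (252 + 82)² = 334² = 111556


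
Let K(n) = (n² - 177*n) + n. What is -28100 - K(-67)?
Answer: -44381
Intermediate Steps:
K(n) = n² - 176*n
-28100 - K(-67) = -28100 - (-67)*(-176 - 67) = -28100 - (-67)*(-243) = -28100 - 1*16281 = -28100 - 16281 = -44381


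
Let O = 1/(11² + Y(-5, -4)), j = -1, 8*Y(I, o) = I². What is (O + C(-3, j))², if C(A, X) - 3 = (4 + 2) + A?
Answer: 35593156/986049 ≈ 36.097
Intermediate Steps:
Y(I, o) = I²/8
C(A, X) = 9 + A (C(A, X) = 3 + ((4 + 2) + A) = 3 + (6 + A) = 9 + A)
O = 8/993 (O = 1/(11² + (⅛)*(-5)²) = 1/(121 + (⅛)*25) = 1/(121 + 25/8) = 1/(993/8) = 8/993 ≈ 0.0080564)
(O + C(-3, j))² = (8/993 + (9 - 3))² = (8/993 + 6)² = (5966/993)² = 35593156/986049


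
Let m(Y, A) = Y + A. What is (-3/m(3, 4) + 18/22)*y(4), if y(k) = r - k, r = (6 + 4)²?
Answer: 2880/77 ≈ 37.403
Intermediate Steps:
m(Y, A) = A + Y
r = 100 (r = 10² = 100)
y(k) = 100 - k
(-3/m(3, 4) + 18/22)*y(4) = (-3/(4 + 3) + 18/22)*(100 - 1*4) = (-3/7 + 18*(1/22))*(100 - 4) = (-3*⅐ + 9/11)*96 = (-3/7 + 9/11)*96 = (30/77)*96 = 2880/77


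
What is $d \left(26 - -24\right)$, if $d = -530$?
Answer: $-26500$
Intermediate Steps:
$d \left(26 - -24\right) = - 530 \left(26 - -24\right) = - 530 \left(26 + 24\right) = \left(-530\right) 50 = -26500$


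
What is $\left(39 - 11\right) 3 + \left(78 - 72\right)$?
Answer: $90$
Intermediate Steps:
$\left(39 - 11\right) 3 + \left(78 - 72\right) = \left(39 + \left(-12 + 1\right)\right) 3 + 6 = \left(39 - 11\right) 3 + 6 = 28 \cdot 3 + 6 = 84 + 6 = 90$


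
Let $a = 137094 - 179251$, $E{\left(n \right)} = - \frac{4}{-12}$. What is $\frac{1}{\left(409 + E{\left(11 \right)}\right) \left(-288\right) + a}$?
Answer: $- \frac{1}{160045} \approx -6.2482 \cdot 10^{-6}$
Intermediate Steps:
$E{\left(n \right)} = \frac{1}{3}$ ($E{\left(n \right)} = \left(-4\right) \left(- \frac{1}{12}\right) = \frac{1}{3}$)
$a = -42157$ ($a = 137094 - 179251 = -42157$)
$\frac{1}{\left(409 + E{\left(11 \right)}\right) \left(-288\right) + a} = \frac{1}{\left(409 + \frac{1}{3}\right) \left(-288\right) - 42157} = \frac{1}{\frac{1228}{3} \left(-288\right) - 42157} = \frac{1}{-117888 - 42157} = \frac{1}{-160045} = - \frac{1}{160045}$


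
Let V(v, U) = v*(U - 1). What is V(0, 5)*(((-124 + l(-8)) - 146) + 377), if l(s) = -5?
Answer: 0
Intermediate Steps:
V(v, U) = v*(-1 + U)
V(0, 5)*(((-124 + l(-8)) - 146) + 377) = (0*(-1 + 5))*(((-124 - 5) - 146) + 377) = (0*4)*((-129 - 146) + 377) = 0*(-275 + 377) = 0*102 = 0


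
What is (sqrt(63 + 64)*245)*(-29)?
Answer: -7105*sqrt(127) ≈ -80069.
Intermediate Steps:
(sqrt(63 + 64)*245)*(-29) = (sqrt(127)*245)*(-29) = (245*sqrt(127))*(-29) = -7105*sqrt(127)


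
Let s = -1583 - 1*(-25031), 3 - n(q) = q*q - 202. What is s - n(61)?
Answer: 26964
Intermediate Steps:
n(q) = 205 - q**2 (n(q) = 3 - (q*q - 202) = 3 - (q**2 - 202) = 3 - (-202 + q**2) = 3 + (202 - q**2) = 205 - q**2)
s = 23448 (s = -1583 + 25031 = 23448)
s - n(61) = 23448 - (205 - 1*61**2) = 23448 - (205 - 1*3721) = 23448 - (205 - 3721) = 23448 - 1*(-3516) = 23448 + 3516 = 26964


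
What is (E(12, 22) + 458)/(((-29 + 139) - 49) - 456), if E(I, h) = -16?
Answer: -442/395 ≈ -1.1190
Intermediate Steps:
(E(12, 22) + 458)/(((-29 + 139) - 49) - 456) = (-16 + 458)/(((-29 + 139) - 49) - 456) = 442/((110 - 49) - 456) = 442/(61 - 456) = 442/(-395) = 442*(-1/395) = -442/395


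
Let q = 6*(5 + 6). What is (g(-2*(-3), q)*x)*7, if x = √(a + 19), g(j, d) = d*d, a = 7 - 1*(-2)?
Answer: 60984*√7 ≈ 1.6135e+5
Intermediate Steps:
a = 9 (a = 7 + 2 = 9)
q = 66 (q = 6*11 = 66)
g(j, d) = d²
x = 2*√7 (x = √(9 + 19) = √28 = 2*√7 ≈ 5.2915)
(g(-2*(-3), q)*x)*7 = (66²*(2*√7))*7 = (4356*(2*√7))*7 = (8712*√7)*7 = 60984*√7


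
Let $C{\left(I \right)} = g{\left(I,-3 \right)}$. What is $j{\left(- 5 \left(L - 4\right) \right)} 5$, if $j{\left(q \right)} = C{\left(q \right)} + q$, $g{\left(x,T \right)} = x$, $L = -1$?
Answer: $250$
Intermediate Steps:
$C{\left(I \right)} = I$
$j{\left(q \right)} = 2 q$ ($j{\left(q \right)} = q + q = 2 q$)
$j{\left(- 5 \left(L - 4\right) \right)} 5 = 2 \left(- 5 \left(-1 - 4\right)\right) 5 = 2 \left(\left(-5\right) \left(-5\right)\right) 5 = 2 \cdot 25 \cdot 5 = 50 \cdot 5 = 250$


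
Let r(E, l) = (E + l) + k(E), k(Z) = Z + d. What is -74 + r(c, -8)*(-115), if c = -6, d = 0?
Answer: 2226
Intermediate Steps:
k(Z) = Z (k(Z) = Z + 0 = Z)
r(E, l) = l + 2*E (r(E, l) = (E + l) + E = l + 2*E)
-74 + r(c, -8)*(-115) = -74 + (-8 + 2*(-6))*(-115) = -74 + (-8 - 12)*(-115) = -74 - 20*(-115) = -74 + 2300 = 2226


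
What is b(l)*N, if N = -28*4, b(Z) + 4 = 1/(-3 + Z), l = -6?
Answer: 4144/9 ≈ 460.44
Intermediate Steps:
b(Z) = -4 + 1/(-3 + Z)
N = -112
b(l)*N = ((13 - 4*(-6))/(-3 - 6))*(-112) = ((13 + 24)/(-9))*(-112) = -⅑*37*(-112) = -37/9*(-112) = 4144/9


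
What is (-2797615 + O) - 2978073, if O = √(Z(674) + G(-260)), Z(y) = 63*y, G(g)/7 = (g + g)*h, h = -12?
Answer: -5775688 + 7*√1758 ≈ -5.7754e+6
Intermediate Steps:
G(g) = -168*g (G(g) = 7*((g + g)*(-12)) = 7*((2*g)*(-12)) = 7*(-24*g) = -168*g)
O = 7*√1758 (O = √(63*674 - 168*(-260)) = √(42462 + 43680) = √86142 = 7*√1758 ≈ 293.50)
(-2797615 + O) - 2978073 = (-2797615 + 7*√1758) - 2978073 = -5775688 + 7*√1758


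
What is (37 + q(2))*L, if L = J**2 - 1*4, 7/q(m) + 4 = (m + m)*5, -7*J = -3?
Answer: -112013/784 ≈ -142.87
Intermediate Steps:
J = 3/7 (J = -1/7*(-3) = 3/7 ≈ 0.42857)
q(m) = 7/(-4 + 10*m) (q(m) = 7/(-4 + (m + m)*5) = 7/(-4 + (2*m)*5) = 7/(-4 + 10*m))
L = -187/49 (L = (3/7)**2 - 1*4 = 9/49 - 4 = -187/49 ≈ -3.8163)
(37 + q(2))*L = (37 + 7/(2*(-2 + 5*2)))*(-187/49) = (37 + 7/(2*(-2 + 10)))*(-187/49) = (37 + (7/2)/8)*(-187/49) = (37 + (7/2)*(1/8))*(-187/49) = (37 + 7/16)*(-187/49) = (599/16)*(-187/49) = -112013/784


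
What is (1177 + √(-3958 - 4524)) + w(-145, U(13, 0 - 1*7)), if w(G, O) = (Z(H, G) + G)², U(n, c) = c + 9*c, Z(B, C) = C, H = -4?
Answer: 85277 + I*√8482 ≈ 85277.0 + 92.098*I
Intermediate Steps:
U(n, c) = 10*c
w(G, O) = 4*G² (w(G, O) = (G + G)² = (2*G)² = 4*G²)
(1177 + √(-3958 - 4524)) + w(-145, U(13, 0 - 1*7)) = (1177 + √(-3958 - 4524)) + 4*(-145)² = (1177 + √(-8482)) + 4*21025 = (1177 + I*√8482) + 84100 = 85277 + I*√8482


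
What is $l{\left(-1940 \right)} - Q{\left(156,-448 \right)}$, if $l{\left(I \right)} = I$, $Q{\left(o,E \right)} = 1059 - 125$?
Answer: $-2874$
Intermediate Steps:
$Q{\left(o,E \right)} = 934$
$l{\left(-1940 \right)} - Q{\left(156,-448 \right)} = -1940 - 934 = -2874$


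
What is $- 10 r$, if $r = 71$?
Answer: $-710$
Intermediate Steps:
$- 10 r = \left(-10\right) 71 = -710$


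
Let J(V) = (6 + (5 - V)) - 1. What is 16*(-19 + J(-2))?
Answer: -112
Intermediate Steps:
J(V) = 10 - V (J(V) = (11 - V) - 1 = 10 - V)
16*(-19 + J(-2)) = 16*(-19 + (10 - 1*(-2))) = 16*(-19 + (10 + 2)) = 16*(-19 + 12) = 16*(-7) = -112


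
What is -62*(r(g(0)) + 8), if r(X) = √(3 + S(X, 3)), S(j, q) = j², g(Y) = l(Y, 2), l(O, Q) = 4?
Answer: -496 - 62*√19 ≈ -766.25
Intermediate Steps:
g(Y) = 4
r(X) = √(3 + X²)
-62*(r(g(0)) + 8) = -62*(√(3 + 4²) + 8) = -62*(√(3 + 16) + 8) = -62*(√19 + 8) = -62*(8 + √19) = -496 - 62*√19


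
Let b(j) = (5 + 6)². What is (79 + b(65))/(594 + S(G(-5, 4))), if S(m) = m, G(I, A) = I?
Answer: 200/589 ≈ 0.33956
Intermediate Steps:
b(j) = 121 (b(j) = 11² = 121)
(79 + b(65))/(594 + S(G(-5, 4))) = (79 + 121)/(594 - 5) = 200/589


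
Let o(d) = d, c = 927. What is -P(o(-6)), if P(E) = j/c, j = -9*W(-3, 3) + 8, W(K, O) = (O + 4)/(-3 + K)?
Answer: -37/1854 ≈ -0.019957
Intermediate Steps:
W(K, O) = (4 + O)/(-3 + K)
j = 37/2 (j = -9*(4 + 3)/(-3 - 3) + 8 = -9*7/(-6) + 8 = -(-3)*7/2 + 8 = -9*(-7/6) + 8 = 21/2 + 8 = 37/2 ≈ 18.500)
P(E) = 37/1854 (P(E) = (37/2)/927 = (37/2)*(1/927) = 37/1854)
-P(o(-6)) = -1*37/1854 = -37/1854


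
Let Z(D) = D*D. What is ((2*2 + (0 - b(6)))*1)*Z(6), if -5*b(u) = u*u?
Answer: 2016/5 ≈ 403.20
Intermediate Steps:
b(u) = -u²/5 (b(u) = -u*u/5 = -u²/5)
Z(D) = D²
((2*2 + (0 - b(6)))*1)*Z(6) = ((2*2 + (0 - (-1)*6²/5))*1)*6² = ((4 + (0 - (-1)*36/5))*1)*36 = ((4 + (0 - 1*(-36/5)))*1)*36 = ((4 + (0 + 36/5))*1)*36 = ((4 + 36/5)*1)*36 = ((56/5)*1)*36 = (56/5)*36 = 2016/5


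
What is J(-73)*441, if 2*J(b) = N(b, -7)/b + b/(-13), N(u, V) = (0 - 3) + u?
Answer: 2785797/1898 ≈ 1467.8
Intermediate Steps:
N(u, V) = -3 + u
J(b) = -b/26 + (-3 + b)/(2*b) (J(b) = ((-3 + b)/b + b/(-13))/2 = ((-3 + b)/b + b*(-1/13))/2 = ((-3 + b)/b - b/13)/2 = (-b/13 + (-3 + b)/b)/2 = -b/26 + (-3 + b)/(2*b))
J(-73)*441 = ((1/26)*(-39 - 1*(-73)**2 + 13*(-73))/(-73))*441 = ((1/26)*(-1/73)*(-39 - 1*5329 - 949))*441 = ((1/26)*(-1/73)*(-39 - 5329 - 949))*441 = ((1/26)*(-1/73)*(-6317))*441 = (6317/1898)*441 = 2785797/1898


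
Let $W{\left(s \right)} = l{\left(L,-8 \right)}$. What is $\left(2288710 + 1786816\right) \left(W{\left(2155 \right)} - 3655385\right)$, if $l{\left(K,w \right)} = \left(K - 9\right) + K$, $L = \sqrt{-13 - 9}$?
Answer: $-14897653287244 + 8151052 i \sqrt{22} \approx -1.4898 \cdot 10^{13} + 3.8232 \cdot 10^{7} i$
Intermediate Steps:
$L = i \sqrt{22}$ ($L = \sqrt{-22} = i \sqrt{22} \approx 4.6904 i$)
$l{\left(K,w \right)} = -9 + 2 K$ ($l{\left(K,w \right)} = \left(-9 + K\right) + K = -9 + 2 K$)
$W{\left(s \right)} = -9 + 2 i \sqrt{22}$
$\left(2288710 + 1786816\right) \left(W{\left(2155 \right)} - 3655385\right) = \left(2288710 + 1786816\right) \left(\left(-9 + 2 i \sqrt{22}\right) - 3655385\right) = 4075526 \left(-3655394 + 2 i \sqrt{22}\right) = -14897653287244 + 8151052 i \sqrt{22}$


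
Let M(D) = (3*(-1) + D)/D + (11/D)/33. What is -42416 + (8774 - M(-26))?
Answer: -1312081/39 ≈ -33643.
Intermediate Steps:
M(D) = 1/(3*D) + (-3 + D)/D (M(D) = (-3 + D)/D + (11/D)*(1/33) = (-3 + D)/D + 1/(3*D) = 1/(3*D) + (-3 + D)/D)
-42416 + (8774 - M(-26)) = -42416 + (8774 - (-8/3 - 26)/(-26)) = -42416 + (8774 - (-1)*(-86)/(26*3)) = -42416 + (8774 - 1*43/39) = -42416 + (8774 - 43/39) = -42416 + 342143/39 = -1312081/39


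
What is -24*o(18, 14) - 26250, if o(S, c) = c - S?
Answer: -26154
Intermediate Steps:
-24*o(18, 14) - 26250 = -24*(14 - 1*18) - 26250 = -24*(14 - 18) - 26250 = -24*(-4) - 26250 = 96 - 26250 = -26154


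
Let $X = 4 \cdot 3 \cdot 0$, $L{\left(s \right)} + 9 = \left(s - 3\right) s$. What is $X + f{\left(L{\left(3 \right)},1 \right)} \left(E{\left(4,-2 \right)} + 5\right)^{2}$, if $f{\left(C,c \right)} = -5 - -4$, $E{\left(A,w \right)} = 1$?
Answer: $-36$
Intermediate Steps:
$L{\left(s \right)} = -9 + s \left(-3 + s\right)$ ($L{\left(s \right)} = -9 + \left(s - 3\right) s = -9 + \left(-3 + s\right) s = -9 + s \left(-3 + s\right)$)
$X = 0$ ($X = 12 \cdot 0 = 0$)
$f{\left(C,c \right)} = -1$ ($f{\left(C,c \right)} = -5 + 4 = -1$)
$X + f{\left(L{\left(3 \right)},1 \right)} \left(E{\left(4,-2 \right)} + 5\right)^{2} = 0 - \left(1 + 5\right)^{2} = 0 - 6^{2} = 0 - 36 = -36$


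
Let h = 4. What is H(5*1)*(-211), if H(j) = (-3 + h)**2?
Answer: -211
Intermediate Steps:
H(j) = 1 (H(j) = (-3 + 4)**2 = 1**2 = 1)
H(5*1)*(-211) = 1*(-211) = -211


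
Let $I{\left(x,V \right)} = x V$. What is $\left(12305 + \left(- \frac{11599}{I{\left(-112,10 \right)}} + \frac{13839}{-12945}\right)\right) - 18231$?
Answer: $- \frac{163395941}{27616} \approx -5916.7$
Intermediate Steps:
$I{\left(x,V \right)} = V x$
$\left(12305 + \left(- \frac{11599}{I{\left(-112,10 \right)}} + \frac{13839}{-12945}\right)\right) - 18231 = \left(12305 + \left(- \frac{11599}{10 \left(-112\right)} + \frac{13839}{-12945}\right)\right) - 18231 = \left(12305 - \left(\frac{4613}{4315} + \frac{11599}{-1120}\right)\right) - 18231 = \left(12305 - - \frac{256475}{27616}\right) - 18231 = \left(12305 + \left(\frac{1657}{160} - \frac{4613}{4315}\right)\right) - 18231 = \left(12305 + \frac{256475}{27616}\right) - 18231 = \frac{340071355}{27616} - 18231 = - \frac{163395941}{27616}$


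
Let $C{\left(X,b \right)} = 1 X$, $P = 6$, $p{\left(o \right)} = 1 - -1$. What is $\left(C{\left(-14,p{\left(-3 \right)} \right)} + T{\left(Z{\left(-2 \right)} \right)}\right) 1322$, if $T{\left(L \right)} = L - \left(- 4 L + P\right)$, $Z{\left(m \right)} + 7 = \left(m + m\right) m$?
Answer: $-19830$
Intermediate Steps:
$p{\left(o \right)} = 2$ ($p{\left(o \right)} = 1 + 1 = 2$)
$C{\left(X,b \right)} = X$
$Z{\left(m \right)} = -7 + 2 m^{2}$ ($Z{\left(m \right)} = -7 + \left(m + m\right) m = -7 + 2 m m = -7 + 2 m^{2}$)
$T{\left(L \right)} = -6 + 5 L$ ($T{\left(L \right)} = L - \left(- 4 L + 6\right) = L - \left(6 - 4 L\right) = L + \left(-6 + 4 L\right) = -6 + 5 L$)
$\left(C{\left(-14,p{\left(-3 \right)} \right)} + T{\left(Z{\left(-2 \right)} \right)}\right) 1322 = \left(-14 - \left(6 - 5 \left(-7 + 2 \left(-2\right)^{2}\right)\right)\right) 1322 = \left(-14 - \left(6 - 5 \left(-7 + 2 \cdot 4\right)\right)\right) 1322 = \left(-14 - \left(6 - 5 \left(-7 + 8\right)\right)\right) 1322 = \left(-14 + \left(-6 + 5 \cdot 1\right)\right) 1322 = \left(-14 + \left(-6 + 5\right)\right) 1322 = \left(-14 - 1\right) 1322 = \left(-15\right) 1322 = -19830$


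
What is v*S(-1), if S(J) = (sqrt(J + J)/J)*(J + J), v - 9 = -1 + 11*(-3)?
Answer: -50*I*sqrt(2) ≈ -70.711*I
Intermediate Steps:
v = -25 (v = 9 + (-1 + 11*(-3)) = 9 + (-1 - 33) = 9 - 34 = -25)
S(J) = 2*sqrt(2)*sqrt(J) (S(J) = (sqrt(2*J)/J)*(2*J) = ((sqrt(2)*sqrt(J))/J)*(2*J) = (sqrt(2)/sqrt(J))*(2*J) = 2*sqrt(2)*sqrt(J))
v*S(-1) = -50*sqrt(2)*sqrt(-1) = -50*sqrt(2)*I = -50*I*sqrt(2)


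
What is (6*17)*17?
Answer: 1734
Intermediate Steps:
(6*17)*17 = 102*17 = 1734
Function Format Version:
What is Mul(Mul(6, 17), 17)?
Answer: 1734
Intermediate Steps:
Mul(Mul(6, 17), 17) = Mul(102, 17) = 1734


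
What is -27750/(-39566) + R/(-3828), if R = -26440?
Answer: 144044005/18932331 ≈ 7.6084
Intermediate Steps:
-27750/(-39566) + R/(-3828) = -27750/(-39566) - 26440/(-3828) = -27750*(-1/39566) - 26440*(-1/3828) = 13875/19783 + 6610/957 = 144044005/18932331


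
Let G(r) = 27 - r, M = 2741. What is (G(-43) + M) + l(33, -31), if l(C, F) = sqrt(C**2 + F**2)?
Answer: 2811 + 5*sqrt(82) ≈ 2856.3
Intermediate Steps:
(G(-43) + M) + l(33, -31) = ((27 - 1*(-43)) + 2741) + sqrt(33**2 + (-31)**2) = ((27 + 43) + 2741) + sqrt(1089 + 961) = (70 + 2741) + sqrt(2050) = 2811 + 5*sqrt(82)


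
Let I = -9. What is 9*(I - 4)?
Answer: -117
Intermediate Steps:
9*(I - 4) = 9*(-9 - 4) = 9*(-13) = -117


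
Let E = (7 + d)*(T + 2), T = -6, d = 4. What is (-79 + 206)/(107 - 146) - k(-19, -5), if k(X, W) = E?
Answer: 1589/39 ≈ 40.744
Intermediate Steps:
E = -44 (E = (7 + 4)*(-6 + 2) = 11*(-4) = -44)
k(X, W) = -44
(-79 + 206)/(107 - 146) - k(-19, -5) = (-79 + 206)/(107 - 146) - 1*(-44) = 127/(-39) + 44 = 127*(-1/39) + 44 = -127/39 + 44 = 1589/39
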